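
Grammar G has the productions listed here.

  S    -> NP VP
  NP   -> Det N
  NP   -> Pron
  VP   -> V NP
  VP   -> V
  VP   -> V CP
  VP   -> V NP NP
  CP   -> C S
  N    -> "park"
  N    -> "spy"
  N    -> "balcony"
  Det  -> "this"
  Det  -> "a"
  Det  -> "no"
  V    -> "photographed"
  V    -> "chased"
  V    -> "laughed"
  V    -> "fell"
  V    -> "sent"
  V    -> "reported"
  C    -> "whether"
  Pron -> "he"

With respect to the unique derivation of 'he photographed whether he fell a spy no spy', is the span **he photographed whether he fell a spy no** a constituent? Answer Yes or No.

No

[S [NP [Pron he]] [VP [V photographed] [CP [C whether] [S [NP [Pron he]] [VP [V fell] [NP [Det a] [N spy]] [NP [Det no] [N spy]]]]]]]
The smallest constituent containing 'he photographed whether he fell a spy no' is the S spanning 'he photographed whether he fell a spy no spy'; no single node in the tree dominates exactly the given words.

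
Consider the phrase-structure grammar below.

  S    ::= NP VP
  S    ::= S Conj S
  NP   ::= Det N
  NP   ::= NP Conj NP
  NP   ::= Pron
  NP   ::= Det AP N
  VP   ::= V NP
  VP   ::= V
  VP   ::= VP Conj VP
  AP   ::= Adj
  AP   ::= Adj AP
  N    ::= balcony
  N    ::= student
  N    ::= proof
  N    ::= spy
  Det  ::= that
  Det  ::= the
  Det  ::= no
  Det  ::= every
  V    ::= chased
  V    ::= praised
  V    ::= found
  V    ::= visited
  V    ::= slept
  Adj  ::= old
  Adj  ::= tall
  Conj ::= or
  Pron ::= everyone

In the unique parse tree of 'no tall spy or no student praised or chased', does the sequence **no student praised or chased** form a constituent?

[S [NP [NP [Det no] [AP [Adj tall]] [N spy]] [Conj or] [NP [Det no] [N student]]] [VP [VP [V praised]] [Conj or] [VP [V chased]]]]
The smallest constituent containing 'no student praised or chased' is the S spanning 'no tall spy or no student praised or chased'; no single node in the tree dominates exactly the given words.

No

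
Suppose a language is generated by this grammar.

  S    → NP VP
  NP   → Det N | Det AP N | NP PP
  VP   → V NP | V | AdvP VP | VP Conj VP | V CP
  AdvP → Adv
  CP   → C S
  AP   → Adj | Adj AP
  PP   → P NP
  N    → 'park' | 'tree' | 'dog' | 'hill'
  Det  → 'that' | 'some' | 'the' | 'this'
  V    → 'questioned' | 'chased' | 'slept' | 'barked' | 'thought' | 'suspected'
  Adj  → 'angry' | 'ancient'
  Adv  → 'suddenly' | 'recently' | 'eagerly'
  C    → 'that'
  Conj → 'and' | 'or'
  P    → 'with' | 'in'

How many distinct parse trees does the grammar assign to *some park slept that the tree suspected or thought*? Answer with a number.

2

The two bracketings:
[S [NP [Det some] [N park]] [VP [VP [V slept] [CP [C that] [S [NP [Det the] [N tree]] [VP [V suspected]]]]] [Conj or] [VP [V thought]]]]
[S [NP [Det some] [N park]] [VP [V slept] [CP [C that] [S [NP [Det the] [N tree]] [VP [VP [V suspected]] [Conj or] [VP [V thought]]]]]]]
The trees differ in how a recursive rule is bracketed over the same span.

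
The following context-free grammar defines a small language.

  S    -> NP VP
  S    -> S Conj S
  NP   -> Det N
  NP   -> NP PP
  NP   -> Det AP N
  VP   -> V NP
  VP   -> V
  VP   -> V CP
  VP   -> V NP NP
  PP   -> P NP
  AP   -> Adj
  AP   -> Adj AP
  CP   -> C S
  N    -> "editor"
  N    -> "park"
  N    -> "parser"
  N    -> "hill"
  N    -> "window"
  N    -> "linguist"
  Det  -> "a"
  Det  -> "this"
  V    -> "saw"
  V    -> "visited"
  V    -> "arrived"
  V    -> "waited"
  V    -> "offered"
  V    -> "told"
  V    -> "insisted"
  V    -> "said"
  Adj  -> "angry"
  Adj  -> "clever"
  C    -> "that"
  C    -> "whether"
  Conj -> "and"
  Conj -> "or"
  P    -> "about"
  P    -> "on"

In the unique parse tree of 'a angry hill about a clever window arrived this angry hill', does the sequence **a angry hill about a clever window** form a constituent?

[S [NP [NP [Det a] [AP [Adj angry]] [N hill]] [PP [P about] [NP [Det a] [AP [Adj clever]] [N window]]]] [VP [V arrived] [NP [Det this] [AP [Adj angry]] [N hill]]]]
The words 'a angry hill about a clever window' are exhaustively dominated by a single NP node (built by NP → NP PP), so they form a constituent.

Yes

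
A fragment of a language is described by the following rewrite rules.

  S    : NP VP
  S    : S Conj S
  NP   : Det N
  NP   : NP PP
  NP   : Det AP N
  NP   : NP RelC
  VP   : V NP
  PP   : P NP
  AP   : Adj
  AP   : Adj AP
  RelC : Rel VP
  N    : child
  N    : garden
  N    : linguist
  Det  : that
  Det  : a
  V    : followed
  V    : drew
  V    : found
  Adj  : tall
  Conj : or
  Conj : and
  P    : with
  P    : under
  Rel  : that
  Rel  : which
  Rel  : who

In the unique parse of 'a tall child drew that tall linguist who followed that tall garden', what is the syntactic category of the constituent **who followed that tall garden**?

S
  NP
    Det: a
    AP
      Adj: tall
    N: child
  VP
    V: drew
    NP
      NP
        Det: that
        AP
          Adj: tall
        N: linguist
      RelC
        Rel: who
        VP
          V: followed
          NP
            Det: that
            AP
              Adj: tall
            N: garden
The span 'who followed that tall garden' is the RelC node built by RelC → Rel VP.

RelC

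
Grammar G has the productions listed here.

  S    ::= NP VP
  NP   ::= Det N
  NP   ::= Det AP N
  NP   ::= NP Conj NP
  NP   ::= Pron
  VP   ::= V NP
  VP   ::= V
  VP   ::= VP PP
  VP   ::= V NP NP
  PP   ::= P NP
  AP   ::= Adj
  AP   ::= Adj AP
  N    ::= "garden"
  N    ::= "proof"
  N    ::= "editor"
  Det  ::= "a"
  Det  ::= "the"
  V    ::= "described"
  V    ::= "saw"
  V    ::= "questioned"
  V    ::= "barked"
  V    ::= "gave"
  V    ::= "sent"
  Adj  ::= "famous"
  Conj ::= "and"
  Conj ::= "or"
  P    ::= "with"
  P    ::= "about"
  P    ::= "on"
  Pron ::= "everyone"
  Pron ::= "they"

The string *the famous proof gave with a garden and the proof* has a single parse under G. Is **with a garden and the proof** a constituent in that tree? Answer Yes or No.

Yes

[S [NP [Det the] [AP [Adj famous]] [N proof]] [VP [VP [V gave]] [PP [P with] [NP [NP [Det a] [N garden]] [Conj and] [NP [Det the] [N proof]]]]]]
The words 'with a garden and the proof' are exhaustively dominated by a single PP node (built by PP → P NP), so they form a constituent.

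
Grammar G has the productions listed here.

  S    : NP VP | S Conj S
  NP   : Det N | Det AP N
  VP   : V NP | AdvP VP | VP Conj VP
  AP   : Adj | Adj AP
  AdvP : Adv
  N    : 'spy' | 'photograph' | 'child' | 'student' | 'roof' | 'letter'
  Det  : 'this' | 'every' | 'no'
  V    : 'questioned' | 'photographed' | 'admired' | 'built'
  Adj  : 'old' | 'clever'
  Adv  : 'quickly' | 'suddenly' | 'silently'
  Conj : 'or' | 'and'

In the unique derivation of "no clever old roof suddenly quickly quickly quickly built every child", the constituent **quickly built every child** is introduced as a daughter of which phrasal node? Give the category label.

VP

S
  NP
    Det: no
    AP
      Adj: clever
      AP
        Adj: old
    N: roof
  VP
    AdvP
      Adv: suddenly
    VP
      AdvP
        Adv: quickly
      VP
        AdvP
          Adv: quickly
        VP
          AdvP
            Adv: quickly
          VP
            V: built
            NP
              Det: every
              N: child
The span 'quickly built every child' is the VP node built by VP → AdvP VP.
Its mother is the VP built by VP → AdvP VP.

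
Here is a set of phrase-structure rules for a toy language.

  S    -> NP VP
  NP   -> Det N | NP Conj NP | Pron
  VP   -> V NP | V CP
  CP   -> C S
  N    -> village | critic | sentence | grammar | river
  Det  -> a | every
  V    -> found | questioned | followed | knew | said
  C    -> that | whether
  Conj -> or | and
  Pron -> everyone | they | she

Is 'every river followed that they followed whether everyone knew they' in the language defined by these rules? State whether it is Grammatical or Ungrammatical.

Grammatical

S
  NP
    Det: every
    N: river
  VP
    V: followed
    CP
      C: that
      S
        NP
          Pron: they
        VP
          V: followed
          CP
            C: whether
            S
              NP
                Pron: everyone
              VP
                V: knew
                NP
                  Pron: they
Each bracket corresponds to one application of a listed rule, so the string is derivable from S.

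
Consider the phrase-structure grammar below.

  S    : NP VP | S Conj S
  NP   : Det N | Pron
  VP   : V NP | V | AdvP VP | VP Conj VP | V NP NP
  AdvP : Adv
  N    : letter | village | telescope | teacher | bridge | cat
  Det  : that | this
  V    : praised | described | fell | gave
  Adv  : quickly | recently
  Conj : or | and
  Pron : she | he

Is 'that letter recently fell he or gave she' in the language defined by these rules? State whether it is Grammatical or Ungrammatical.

[S [NP [Det that] [N letter]] [VP [AdvP [Adv recently]] [VP [VP [V fell] [NP [Pron he]]] [Conj or] [VP [V gave] [NP [Pron she]]]]]]
The bracketing above is licensed at every node by one of the given productions, with S at the root.

Grammatical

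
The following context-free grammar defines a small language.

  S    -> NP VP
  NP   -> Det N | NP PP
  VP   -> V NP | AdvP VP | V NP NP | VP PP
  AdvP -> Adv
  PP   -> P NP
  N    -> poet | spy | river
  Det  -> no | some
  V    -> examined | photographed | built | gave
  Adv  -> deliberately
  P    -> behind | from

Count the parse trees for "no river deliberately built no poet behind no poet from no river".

Two of the 9 distinct bracketings:
[S [NP [Det no] [N river]] [VP [AdvP [Adv deliberately]] [VP [V built] [NP [NP [Det no] [N poet]] [PP [P behind] [NP [NP [Det no] [N poet]] [PP [P from] [NP [Det no] [N river]]]]]]]]]
[S [NP [Det no] [N river]] [VP [AdvP [Adv deliberately]] [VP [V built] [NP [NP [NP [Det no] [N poet]] [PP [P behind] [NP [Det no] [N poet]]]] [PP [P from] [NP [Det no] [N river]]]]]]]
The trees differ in how a recursive rule is bracketed over the same span.

9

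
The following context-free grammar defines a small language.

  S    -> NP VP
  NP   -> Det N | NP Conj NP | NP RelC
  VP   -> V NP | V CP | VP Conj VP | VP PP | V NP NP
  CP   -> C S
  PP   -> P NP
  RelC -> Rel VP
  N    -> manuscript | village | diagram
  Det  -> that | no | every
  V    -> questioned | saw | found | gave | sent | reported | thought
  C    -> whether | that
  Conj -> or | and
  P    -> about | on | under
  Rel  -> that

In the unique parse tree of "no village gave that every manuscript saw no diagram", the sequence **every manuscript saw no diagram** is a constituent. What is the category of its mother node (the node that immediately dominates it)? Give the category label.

CP

S
  NP
    Det: no
    N: village
  VP
    V: gave
    CP
      C: that
      S
        NP
          Det: every
          N: manuscript
        VP
          V: saw
          NP
            Det: no
            N: diagram
The span 'every manuscript saw no diagram' is the S node built by S → NP VP.
Its mother is the CP built by CP → C S.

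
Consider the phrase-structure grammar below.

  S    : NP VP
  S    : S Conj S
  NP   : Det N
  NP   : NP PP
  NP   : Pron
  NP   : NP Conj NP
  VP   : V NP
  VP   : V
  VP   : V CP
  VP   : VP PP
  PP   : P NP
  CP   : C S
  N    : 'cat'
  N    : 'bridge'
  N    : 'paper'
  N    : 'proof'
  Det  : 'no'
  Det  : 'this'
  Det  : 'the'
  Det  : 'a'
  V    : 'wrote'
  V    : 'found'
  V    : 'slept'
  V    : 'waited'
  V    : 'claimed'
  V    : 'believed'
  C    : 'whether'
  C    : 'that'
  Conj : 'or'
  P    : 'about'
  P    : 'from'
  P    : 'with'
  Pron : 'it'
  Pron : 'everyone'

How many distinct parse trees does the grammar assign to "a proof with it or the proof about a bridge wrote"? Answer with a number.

Two of the 5 distinct bracketings:
[S [NP [NP [Det a] [N proof]] [PP [P with] [NP [NP [NP [Pron it]] [Conj or] [NP [Det the] [N proof]]] [PP [P about] [NP [Det a] [N bridge]]]]]] [VP [V wrote]]]
[S [NP [NP [Det a] [N proof]] [PP [P with] [NP [NP [Pron it]] [Conj or] [NP [NP [Det the] [N proof]] [PP [P about] [NP [Det a] [N bridge]]]]]]] [VP [V wrote]]]
The trees differ in how a recursive rule is bracketed over the same span.

5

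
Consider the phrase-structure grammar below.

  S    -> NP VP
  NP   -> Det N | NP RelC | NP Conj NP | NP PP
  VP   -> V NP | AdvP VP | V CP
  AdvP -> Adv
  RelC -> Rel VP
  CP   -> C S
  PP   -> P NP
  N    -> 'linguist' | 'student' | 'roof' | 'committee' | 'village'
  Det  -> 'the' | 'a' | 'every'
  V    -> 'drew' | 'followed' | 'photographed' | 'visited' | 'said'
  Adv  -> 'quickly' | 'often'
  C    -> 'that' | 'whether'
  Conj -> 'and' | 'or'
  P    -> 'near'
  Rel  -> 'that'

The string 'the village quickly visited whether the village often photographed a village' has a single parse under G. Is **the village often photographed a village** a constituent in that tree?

Yes

[S [NP [Det the] [N village]] [VP [AdvP [Adv quickly]] [VP [V visited] [CP [C whether] [S [NP [Det the] [N village]] [VP [AdvP [Adv often]] [VP [V photographed] [NP [Det a] [N village]]]]]]]]]
The words 'the village often photographed a village' are exhaustively dominated by a single S node (built by S → NP VP), so they form a constituent.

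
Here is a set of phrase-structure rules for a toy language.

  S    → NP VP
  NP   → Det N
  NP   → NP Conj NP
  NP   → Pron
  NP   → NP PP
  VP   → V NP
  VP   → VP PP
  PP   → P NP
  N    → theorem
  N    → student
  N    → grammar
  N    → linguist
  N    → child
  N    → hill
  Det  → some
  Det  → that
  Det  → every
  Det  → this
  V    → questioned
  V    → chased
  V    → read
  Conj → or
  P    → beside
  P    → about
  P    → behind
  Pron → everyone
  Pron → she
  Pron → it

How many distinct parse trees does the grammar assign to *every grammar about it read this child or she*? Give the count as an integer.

1

[S [NP [NP [Det every] [N grammar]] [PP [P about] [NP [Pron it]]]] [VP [V read] [NP [NP [Det this] [N child]] [Conj or] [NP [Pron she]]]]]
No rule offers an alternative attachment or grouping for any span, so this is the only derivation.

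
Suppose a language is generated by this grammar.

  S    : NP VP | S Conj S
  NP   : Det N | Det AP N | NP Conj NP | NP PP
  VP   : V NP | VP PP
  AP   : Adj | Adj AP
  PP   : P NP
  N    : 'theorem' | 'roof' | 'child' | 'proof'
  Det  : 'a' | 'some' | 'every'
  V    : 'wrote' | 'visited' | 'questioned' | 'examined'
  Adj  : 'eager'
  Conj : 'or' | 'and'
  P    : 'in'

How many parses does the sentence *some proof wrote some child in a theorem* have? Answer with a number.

The two bracketings:
[S [NP [Det some] [N proof]] [VP [V wrote] [NP [NP [Det some] [N child]] [PP [P in] [NP [Det a] [N theorem]]]]]]
[S [NP [Det some] [N proof]] [VP [VP [V wrote] [NP [Det some] [N child]]] [PP [P in] [NP [Det a] [N theorem]]]]]
The difference turns on whether NP → NP PP is used at the relevant span, versus an alternative expansion of NP.

2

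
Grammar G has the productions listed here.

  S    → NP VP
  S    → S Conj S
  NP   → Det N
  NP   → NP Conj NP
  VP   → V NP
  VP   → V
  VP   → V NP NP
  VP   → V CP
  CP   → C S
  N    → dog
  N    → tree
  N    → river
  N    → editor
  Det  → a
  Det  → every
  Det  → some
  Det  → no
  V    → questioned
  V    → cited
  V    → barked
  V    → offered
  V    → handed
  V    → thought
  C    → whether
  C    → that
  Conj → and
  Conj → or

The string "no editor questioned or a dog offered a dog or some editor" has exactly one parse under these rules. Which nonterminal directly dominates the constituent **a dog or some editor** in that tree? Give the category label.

[S [S [NP [Det no] [N editor]] [VP [V questioned]]] [Conj or] [S [NP [Det a] [N dog]] [VP [V offered] [NP [NP [Det a] [N dog]] [Conj or] [NP [Det some] [N editor]]]]]]
The span 'a dog or some editor' is the NP node built by NP → NP Conj NP.
Its mother is the VP built by VP → V NP.

VP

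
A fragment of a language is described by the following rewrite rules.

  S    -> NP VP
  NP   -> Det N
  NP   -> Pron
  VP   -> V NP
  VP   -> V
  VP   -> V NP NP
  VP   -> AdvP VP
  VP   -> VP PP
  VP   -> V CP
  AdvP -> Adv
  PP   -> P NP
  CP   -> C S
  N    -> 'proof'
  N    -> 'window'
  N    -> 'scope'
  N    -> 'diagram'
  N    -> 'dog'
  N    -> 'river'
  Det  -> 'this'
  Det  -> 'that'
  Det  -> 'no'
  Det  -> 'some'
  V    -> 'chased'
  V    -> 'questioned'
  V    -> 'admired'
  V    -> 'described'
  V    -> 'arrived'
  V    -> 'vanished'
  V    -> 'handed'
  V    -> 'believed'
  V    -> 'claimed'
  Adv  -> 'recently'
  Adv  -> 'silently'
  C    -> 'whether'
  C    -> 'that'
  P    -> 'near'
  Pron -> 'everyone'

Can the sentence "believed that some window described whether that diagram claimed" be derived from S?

Ungrammatical

For S → NP VP, no prefix of the string parses as an NP.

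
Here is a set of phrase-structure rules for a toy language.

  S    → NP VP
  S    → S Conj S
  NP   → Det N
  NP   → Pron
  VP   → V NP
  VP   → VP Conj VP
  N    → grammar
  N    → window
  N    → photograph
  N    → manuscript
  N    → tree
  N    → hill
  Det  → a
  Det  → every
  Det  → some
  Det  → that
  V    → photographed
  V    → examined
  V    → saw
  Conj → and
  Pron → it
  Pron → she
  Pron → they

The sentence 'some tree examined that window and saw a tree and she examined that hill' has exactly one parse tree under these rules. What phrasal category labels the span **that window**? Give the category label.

[S [S [NP [Det some] [N tree]] [VP [VP [V examined] [NP [Det that] [N window]]] [Conj and] [VP [V saw] [NP [Det a] [N tree]]]]] [Conj and] [S [NP [Pron she]] [VP [V examined] [NP [Det that] [N hill]]]]]
The span 'that window' is the NP node built by NP → Det N.

NP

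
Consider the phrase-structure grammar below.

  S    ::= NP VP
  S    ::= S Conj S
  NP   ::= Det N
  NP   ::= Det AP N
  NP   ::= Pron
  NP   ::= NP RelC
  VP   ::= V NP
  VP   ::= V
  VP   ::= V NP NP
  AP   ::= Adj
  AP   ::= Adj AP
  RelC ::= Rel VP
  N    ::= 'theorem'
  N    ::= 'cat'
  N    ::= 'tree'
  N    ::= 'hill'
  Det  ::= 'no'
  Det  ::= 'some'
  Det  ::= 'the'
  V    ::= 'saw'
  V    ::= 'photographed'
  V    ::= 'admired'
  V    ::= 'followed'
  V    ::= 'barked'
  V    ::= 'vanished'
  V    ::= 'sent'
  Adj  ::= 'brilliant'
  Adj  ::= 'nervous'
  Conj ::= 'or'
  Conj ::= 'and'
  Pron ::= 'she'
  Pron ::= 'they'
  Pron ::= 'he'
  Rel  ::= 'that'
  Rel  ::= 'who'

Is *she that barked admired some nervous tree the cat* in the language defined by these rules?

Grammatical

S
  NP
    NP
      Pron: she
    RelC
      Rel: that
      VP
        V: barked
  VP
    V: admired
    NP
      Det: some
      AP
        Adj: nervous
      N: tree
    NP
      Det: the
      N: cat
Each bracket corresponds to one application of a listed rule, so the string is derivable from S.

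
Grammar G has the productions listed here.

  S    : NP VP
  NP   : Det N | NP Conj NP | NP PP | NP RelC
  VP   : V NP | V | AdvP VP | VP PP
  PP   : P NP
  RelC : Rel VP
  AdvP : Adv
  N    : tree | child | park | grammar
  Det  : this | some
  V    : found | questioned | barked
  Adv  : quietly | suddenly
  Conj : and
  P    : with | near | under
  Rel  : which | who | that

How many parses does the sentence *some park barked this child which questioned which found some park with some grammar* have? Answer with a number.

4

Two of the 4 distinct bracketings:
[S [NP [Det some] [N park]] [VP [V barked] [NP [NP [NP [NP [Det this] [N child]] [RelC [Rel which] [VP [V questioned]]]] [RelC [Rel which] [VP [V found] [NP [Det some] [N park]]]]] [PP [P with] [NP [Det some] [N grammar]]]]]]
[S [NP [Det some] [N park]] [VP [V barked] [NP [NP [NP [Det this] [N child]] [RelC [Rel which] [VP [V questioned]]]] [RelC [Rel which] [VP [V found] [NP [NP [Det some] [N park]] [PP [P with] [NP [Det some] [N grammar]]]]]]]]]
The trees differ in how a recursive rule is bracketed over the same span.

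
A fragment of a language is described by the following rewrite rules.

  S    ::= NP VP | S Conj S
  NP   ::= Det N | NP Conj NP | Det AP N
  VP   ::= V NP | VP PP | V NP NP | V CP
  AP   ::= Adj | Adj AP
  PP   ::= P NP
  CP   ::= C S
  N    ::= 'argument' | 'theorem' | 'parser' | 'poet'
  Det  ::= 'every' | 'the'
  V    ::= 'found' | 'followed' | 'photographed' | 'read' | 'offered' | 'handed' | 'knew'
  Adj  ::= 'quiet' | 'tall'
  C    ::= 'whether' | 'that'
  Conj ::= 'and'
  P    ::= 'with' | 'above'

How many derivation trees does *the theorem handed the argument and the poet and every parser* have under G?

2

The two bracketings:
[S [NP [Det the] [N theorem]] [VP [V handed] [NP [NP [Det the] [N argument]] [Conj and] [NP [NP [Det the] [N poet]] [Conj and] [NP [Det every] [N parser]]]]]]
[S [NP [Det the] [N theorem]] [VP [V handed] [NP [NP [NP [Det the] [N argument]] [Conj and] [NP [Det the] [N poet]]] [Conj and] [NP [Det every] [N parser]]]]]
The trees differ in how a recursive rule is bracketed over the same span.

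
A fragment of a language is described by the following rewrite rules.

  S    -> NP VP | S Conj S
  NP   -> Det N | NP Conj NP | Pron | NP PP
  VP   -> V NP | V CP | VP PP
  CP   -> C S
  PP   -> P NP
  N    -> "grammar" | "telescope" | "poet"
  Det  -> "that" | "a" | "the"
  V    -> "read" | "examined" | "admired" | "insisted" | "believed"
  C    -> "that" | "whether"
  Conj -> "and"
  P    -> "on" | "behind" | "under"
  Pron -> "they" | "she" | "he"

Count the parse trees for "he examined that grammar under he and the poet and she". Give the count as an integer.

Two of the 7 distinct bracketings:
[S [NP [Pron he]] [VP [V examined] [NP [NP [NP [Det that] [N grammar]] [PP [P under] [NP [Pron he]]]] [Conj and] [NP [NP [Det the] [N poet]] [Conj and] [NP [Pron she]]]]]]
[S [NP [Pron he]] [VP [V examined] [NP [NP [NP [NP [Det that] [N grammar]] [PP [P under] [NP [Pron he]]]] [Conj and] [NP [Det the] [N poet]]] [Conj and] [NP [Pron she]]]]]
The trees differ in how a recursive rule is bracketed over the same span.

7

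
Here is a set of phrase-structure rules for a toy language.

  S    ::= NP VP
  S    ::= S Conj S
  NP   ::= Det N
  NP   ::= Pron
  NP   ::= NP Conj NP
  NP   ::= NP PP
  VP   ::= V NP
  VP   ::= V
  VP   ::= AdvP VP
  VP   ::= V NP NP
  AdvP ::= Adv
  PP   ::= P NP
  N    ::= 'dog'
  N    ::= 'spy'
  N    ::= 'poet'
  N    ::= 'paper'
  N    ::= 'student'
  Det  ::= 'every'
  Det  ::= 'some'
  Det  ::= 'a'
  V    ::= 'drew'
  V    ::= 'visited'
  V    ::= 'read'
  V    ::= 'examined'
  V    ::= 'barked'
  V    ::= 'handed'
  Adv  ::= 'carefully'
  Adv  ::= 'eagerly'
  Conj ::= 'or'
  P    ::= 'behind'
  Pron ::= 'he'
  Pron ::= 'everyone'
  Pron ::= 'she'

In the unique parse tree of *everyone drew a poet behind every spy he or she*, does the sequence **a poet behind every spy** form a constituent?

[S [NP [Pron everyone]] [VP [V drew] [NP [NP [Det a] [N poet]] [PP [P behind] [NP [Det every] [N spy]]]] [NP [NP [Pron he]] [Conj or] [NP [Pron she]]]]]
The words 'a poet behind every spy' are exhaustively dominated by a single NP node (built by NP → NP PP), so they form a constituent.

Yes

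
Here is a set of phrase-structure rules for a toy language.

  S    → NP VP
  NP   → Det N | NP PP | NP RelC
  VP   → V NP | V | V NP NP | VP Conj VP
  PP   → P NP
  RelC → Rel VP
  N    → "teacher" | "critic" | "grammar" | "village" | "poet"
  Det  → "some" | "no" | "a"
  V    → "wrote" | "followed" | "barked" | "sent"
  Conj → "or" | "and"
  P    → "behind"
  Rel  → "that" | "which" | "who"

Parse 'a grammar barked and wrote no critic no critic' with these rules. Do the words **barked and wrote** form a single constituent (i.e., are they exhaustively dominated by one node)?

[S [NP [Det a] [N grammar]] [VP [VP [V barked]] [Conj and] [VP [V wrote] [NP [Det no] [N critic]] [NP [Det no] [N critic]]]]]
The smallest constituent containing 'barked and wrote' is the VP spanning 'barked and wrote no critic no critic'; no single node in the tree dominates exactly the given words.

No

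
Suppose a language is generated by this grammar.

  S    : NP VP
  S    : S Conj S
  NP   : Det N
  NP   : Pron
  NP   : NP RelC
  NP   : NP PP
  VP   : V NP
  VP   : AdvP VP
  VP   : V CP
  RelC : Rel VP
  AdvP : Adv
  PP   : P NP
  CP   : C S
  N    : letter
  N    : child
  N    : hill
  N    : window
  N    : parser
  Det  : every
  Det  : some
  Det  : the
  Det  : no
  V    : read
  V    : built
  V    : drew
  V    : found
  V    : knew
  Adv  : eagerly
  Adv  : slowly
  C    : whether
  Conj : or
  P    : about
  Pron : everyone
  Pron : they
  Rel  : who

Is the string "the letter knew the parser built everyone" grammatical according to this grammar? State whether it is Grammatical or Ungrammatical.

Ungrammatical

For S → NP VP, the only prefix that parses as NP is 'the letter', but the remainder 'knew the parser built everyone' is not a VP under these rules. The alternative S rule S → S Conj S likewise has no satisfying split.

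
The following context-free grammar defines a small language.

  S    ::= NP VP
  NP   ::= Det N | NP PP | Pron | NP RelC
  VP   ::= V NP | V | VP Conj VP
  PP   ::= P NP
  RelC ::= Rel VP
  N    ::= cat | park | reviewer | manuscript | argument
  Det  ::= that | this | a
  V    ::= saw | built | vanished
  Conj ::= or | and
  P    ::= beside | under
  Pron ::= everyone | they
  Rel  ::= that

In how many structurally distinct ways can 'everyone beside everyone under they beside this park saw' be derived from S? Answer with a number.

Two of the 5 distinct bracketings:
[S [NP [NP [Pron everyone]] [PP [P beside] [NP [NP [Pron everyone]] [PP [P under] [NP [NP [Pron they]] [PP [P beside] [NP [Det this] [N park]]]]]]]] [VP [V saw]]]
[S [NP [NP [Pron everyone]] [PP [P beside] [NP [NP [NP [Pron everyone]] [PP [P under] [NP [Pron they]]]] [PP [P beside] [NP [Det this] [N park]]]]]] [VP [V saw]]]
The trees differ in how a recursive rule is bracketed over the same span.

5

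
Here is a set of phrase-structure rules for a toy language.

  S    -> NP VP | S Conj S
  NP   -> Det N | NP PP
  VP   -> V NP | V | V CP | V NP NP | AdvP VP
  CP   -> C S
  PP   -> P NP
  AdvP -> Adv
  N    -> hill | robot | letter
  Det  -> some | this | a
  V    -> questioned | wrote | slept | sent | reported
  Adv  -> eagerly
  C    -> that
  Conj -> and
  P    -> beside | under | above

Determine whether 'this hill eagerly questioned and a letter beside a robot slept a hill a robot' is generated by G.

S
  S
    NP
      Det: this
      N: hill
    VP
      AdvP
        Adv: eagerly
      VP
        V: questioned
  Conj: and
  S
    NP
      NP
        Det: a
        N: letter
      PP
        P: beside
        NP
          Det: a
          N: robot
    VP
      V: slept
      NP
        Det: a
        N: hill
      NP
        Det: a
        N: robot
Every word is introduced by a lexical rule and the phrasal rules combine the resulting categories into a single S.

Grammatical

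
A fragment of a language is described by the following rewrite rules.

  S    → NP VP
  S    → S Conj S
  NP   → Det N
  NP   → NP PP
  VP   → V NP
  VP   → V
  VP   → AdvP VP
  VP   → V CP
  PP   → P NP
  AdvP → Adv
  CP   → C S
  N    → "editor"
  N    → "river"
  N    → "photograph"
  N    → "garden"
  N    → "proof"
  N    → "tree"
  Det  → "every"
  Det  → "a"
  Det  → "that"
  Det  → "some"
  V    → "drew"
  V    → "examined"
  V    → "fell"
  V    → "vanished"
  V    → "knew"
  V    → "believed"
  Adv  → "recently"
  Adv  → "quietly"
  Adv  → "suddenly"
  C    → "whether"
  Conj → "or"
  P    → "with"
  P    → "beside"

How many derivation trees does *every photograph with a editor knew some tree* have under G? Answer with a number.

1

[S [NP [NP [Det every] [N photograph]] [PP [P with] [NP [Det a] [N editor]]]] [VP [V knew] [NP [Det some] [N tree]]]]
No rule offers an alternative attachment or grouping for any span, so this is the only derivation.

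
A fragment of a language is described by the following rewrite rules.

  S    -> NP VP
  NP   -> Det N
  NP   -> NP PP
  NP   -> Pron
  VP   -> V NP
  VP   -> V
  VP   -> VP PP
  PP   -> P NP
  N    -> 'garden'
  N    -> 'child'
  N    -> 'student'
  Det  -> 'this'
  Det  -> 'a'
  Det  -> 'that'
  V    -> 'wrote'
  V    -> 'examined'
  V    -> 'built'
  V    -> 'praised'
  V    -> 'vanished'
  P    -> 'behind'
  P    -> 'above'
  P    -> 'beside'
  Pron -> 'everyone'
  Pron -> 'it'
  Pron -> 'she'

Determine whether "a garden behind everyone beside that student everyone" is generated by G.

An N word can never sit immediately before a Pron word in any string this grammar generates, so the substring 'student everyone' rules out a derivation.

Ungrammatical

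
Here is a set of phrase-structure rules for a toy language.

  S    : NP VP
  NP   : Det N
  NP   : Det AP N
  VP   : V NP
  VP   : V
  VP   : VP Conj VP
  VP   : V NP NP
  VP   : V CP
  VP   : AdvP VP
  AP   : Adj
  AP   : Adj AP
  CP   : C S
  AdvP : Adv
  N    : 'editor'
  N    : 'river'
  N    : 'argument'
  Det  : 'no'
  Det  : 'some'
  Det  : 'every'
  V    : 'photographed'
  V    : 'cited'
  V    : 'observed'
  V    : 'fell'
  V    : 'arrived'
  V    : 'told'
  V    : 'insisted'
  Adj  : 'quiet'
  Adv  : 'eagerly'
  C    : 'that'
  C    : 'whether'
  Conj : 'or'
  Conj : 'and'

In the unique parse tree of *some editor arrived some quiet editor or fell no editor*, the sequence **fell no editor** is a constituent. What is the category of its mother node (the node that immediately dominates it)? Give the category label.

VP

S
  NP
    Det: some
    N: editor
  VP
    VP
      V: arrived
      NP
        Det: some
        AP
          Adj: quiet
        N: editor
    Conj: or
    VP
      V: fell
      NP
        Det: no
        N: editor
The span 'fell no editor' is the VP node built by VP → V NP.
Its mother is the VP built by VP → VP Conj VP.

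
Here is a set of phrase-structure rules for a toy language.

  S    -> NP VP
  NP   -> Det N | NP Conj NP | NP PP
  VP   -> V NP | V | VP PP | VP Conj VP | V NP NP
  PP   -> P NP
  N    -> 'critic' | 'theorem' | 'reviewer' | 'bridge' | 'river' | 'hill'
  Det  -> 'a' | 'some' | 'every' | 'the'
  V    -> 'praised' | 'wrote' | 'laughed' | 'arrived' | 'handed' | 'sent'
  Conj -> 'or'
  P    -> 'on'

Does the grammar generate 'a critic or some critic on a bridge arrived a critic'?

[S [NP [NP [Det a] [N critic]] [Conj or] [NP [NP [Det some] [N critic]] [PP [P on] [NP [Det a] [N bridge]]]]] [VP [V arrived] [NP [Det a] [N critic]]]]
The bracketing above is licensed at every node by one of the given productions, with S at the root.

Grammatical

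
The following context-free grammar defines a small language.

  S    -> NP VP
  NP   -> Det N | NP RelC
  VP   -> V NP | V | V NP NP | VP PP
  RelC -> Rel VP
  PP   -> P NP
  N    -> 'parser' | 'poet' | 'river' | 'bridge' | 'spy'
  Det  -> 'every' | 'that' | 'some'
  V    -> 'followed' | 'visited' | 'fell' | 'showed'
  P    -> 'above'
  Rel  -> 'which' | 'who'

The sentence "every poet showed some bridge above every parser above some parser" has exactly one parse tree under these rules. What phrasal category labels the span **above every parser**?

PP

S
  NP
    Det: every
    N: poet
  VP
    VP
      VP
        V: showed
        NP
          Det: some
          N: bridge
      PP
        P: above
        NP
          Det: every
          N: parser
    PP
      P: above
      NP
        Det: some
        N: parser
The span 'above every parser' is the PP node built by PP → P NP.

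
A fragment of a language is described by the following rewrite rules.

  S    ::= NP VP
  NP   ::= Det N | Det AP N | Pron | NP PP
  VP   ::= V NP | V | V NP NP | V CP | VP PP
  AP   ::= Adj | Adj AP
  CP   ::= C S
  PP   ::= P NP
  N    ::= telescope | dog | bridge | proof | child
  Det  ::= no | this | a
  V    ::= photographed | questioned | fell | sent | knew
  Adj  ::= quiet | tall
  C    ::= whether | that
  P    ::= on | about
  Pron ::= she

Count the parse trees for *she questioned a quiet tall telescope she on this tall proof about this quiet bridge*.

5

Two of the 5 distinct bracketings:
[S [NP [Pron she]] [VP [V questioned] [NP [Det a] [AP [Adj quiet] [AP [Adj tall]]] [N telescope]] [NP [NP [Pron she]] [PP [P on] [NP [NP [Det this] [AP [Adj tall]] [N proof]] [PP [P about] [NP [Det this] [AP [Adj quiet]] [N bridge]]]]]]]]
[S [NP [Pron she]] [VP [V questioned] [NP [Det a] [AP [Adj quiet] [AP [Adj tall]]] [N telescope]] [NP [NP [NP [Pron she]] [PP [P on] [NP [Det this] [AP [Adj tall]] [N proof]]]] [PP [P about] [NP [Det this] [AP [Adj quiet]] [N bridge]]]]]]
The trees differ in how a recursive rule is bracketed over the same span.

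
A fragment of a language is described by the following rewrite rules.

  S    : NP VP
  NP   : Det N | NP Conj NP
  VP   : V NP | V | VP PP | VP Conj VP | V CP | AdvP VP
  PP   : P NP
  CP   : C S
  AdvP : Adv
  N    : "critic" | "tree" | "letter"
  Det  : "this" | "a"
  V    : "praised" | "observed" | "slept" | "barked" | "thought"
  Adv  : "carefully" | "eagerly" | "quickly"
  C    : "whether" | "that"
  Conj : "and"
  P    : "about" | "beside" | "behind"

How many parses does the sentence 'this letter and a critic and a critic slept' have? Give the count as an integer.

The two bracketings:
[S [NP [NP [Det this] [N letter]] [Conj and] [NP [NP [Det a] [N critic]] [Conj and] [NP [Det a] [N critic]]]] [VP [V slept]]]
[S [NP [NP [NP [Det this] [N letter]] [Conj and] [NP [Det a] [N critic]]] [Conj and] [NP [Det a] [N critic]]] [VP [V slept]]]
The trees differ in how a recursive rule is bracketed over the same span.

2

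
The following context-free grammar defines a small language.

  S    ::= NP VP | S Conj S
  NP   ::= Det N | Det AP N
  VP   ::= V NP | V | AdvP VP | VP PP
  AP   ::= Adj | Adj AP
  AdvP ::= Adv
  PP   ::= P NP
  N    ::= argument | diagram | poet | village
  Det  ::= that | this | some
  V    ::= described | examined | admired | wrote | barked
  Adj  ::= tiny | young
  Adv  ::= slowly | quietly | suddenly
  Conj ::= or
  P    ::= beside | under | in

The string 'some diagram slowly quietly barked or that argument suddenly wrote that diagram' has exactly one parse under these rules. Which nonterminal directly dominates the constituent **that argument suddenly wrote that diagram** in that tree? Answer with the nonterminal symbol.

S

[S [S [NP [Det some] [N diagram]] [VP [AdvP [Adv slowly]] [VP [AdvP [Adv quietly]] [VP [V barked]]]]] [Conj or] [S [NP [Det that] [N argument]] [VP [AdvP [Adv suddenly]] [VP [V wrote] [NP [Det that] [N diagram]]]]]]
The span 'that argument suddenly wrote that diagram' is the S node built by S → NP VP.
Its mother is the S built by S → S Conj S.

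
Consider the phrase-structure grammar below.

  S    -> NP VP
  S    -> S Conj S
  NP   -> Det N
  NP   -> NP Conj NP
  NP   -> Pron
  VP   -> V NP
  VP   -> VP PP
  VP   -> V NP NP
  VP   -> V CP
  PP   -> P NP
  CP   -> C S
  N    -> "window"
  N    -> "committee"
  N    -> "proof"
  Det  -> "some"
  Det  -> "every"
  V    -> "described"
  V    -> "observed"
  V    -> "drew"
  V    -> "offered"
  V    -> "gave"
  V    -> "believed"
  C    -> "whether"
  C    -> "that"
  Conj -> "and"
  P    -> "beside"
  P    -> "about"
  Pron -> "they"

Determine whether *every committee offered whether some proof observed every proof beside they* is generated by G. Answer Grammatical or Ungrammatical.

[S [NP [Det every] [N committee]] [VP [VP [V offered] [CP [C whether] [S [NP [Det some] [N proof]] [VP [V observed] [NP [Det every] [N proof]]]]]] [PP [P beside] [NP [Pron they]]]]]
The bracketing above is licensed at every node by one of the given productions, with S at the root.

Grammatical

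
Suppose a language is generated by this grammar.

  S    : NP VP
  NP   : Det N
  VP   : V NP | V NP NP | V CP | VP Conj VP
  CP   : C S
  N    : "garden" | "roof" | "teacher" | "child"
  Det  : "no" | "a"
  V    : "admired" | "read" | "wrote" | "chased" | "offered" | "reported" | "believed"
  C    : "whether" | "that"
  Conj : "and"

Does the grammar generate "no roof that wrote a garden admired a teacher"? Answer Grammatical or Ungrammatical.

Ungrammatical

An N word can never sit immediately before a C word in any string this grammar generates, so the substring 'roof that' rules out a derivation.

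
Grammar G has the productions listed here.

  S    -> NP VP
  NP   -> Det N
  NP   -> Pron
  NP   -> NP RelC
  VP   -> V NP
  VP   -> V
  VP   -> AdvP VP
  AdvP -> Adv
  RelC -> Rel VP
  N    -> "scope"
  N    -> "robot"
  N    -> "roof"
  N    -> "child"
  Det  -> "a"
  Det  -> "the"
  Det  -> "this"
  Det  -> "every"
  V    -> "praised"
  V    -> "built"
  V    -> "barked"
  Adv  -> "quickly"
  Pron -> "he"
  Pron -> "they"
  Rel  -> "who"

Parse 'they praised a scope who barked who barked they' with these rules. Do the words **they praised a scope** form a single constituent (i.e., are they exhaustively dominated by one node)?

No

[S [NP [Pron they]] [VP [V praised] [NP [NP [NP [Det a] [N scope]] [RelC [Rel who] [VP [V barked]]]] [RelC [Rel who] [VP [V barked] [NP [Pron they]]]]]]]
The smallest constituent containing 'they praised a scope' is the S spanning 'they praised a scope who barked who barked they'; no single node in the tree dominates exactly the given words.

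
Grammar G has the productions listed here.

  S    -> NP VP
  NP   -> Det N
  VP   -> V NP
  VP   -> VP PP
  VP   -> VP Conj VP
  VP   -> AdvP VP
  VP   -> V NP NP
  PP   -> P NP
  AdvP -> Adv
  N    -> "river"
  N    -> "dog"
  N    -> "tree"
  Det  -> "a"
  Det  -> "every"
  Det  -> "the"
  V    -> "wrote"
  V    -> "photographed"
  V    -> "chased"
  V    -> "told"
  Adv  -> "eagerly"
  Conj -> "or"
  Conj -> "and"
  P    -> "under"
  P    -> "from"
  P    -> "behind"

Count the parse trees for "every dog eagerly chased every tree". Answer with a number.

[S [NP [Det every] [N dog]] [VP [AdvP [Adv eagerly]] [VP [V chased] [NP [Det every] [N tree]]]]]
No rule offers an alternative attachment or grouping for any span, so this is the only derivation.

1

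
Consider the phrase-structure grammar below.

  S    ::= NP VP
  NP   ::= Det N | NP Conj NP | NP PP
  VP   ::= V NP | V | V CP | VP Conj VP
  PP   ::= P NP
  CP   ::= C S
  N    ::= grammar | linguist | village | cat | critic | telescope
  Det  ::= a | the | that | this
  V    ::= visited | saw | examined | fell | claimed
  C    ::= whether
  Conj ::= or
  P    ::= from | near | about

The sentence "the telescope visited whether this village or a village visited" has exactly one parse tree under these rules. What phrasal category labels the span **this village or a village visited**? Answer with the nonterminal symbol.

S
  NP
    Det: the
    N: telescope
  VP
    V: visited
    CP
      C: whether
      S
        NP
          NP
            Det: this
            N: village
          Conj: or
          NP
            Det: a
            N: village
        VP
          V: visited
The span 'this village or a village visited' is the S node built by S → NP VP.

S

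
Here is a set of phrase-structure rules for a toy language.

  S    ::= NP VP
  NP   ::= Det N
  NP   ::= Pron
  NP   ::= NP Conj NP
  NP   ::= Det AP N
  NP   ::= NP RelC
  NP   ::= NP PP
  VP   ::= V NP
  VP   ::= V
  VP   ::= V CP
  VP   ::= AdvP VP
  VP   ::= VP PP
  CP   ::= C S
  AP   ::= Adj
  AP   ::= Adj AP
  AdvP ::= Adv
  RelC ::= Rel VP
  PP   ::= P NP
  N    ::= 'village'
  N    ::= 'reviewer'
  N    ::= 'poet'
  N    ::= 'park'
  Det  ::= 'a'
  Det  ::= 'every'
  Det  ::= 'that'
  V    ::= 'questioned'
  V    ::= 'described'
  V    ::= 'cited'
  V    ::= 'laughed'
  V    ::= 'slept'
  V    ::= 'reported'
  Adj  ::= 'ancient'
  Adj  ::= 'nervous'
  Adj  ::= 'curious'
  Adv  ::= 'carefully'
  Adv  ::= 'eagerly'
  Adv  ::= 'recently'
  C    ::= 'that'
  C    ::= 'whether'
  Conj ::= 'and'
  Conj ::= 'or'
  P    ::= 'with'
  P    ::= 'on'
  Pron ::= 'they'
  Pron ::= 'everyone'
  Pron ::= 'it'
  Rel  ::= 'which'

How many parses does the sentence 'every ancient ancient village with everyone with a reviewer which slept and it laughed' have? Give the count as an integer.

Two of the 9 distinct bracketings:
[S [NP [NP [NP [NP [Det every] [AP [Adj ancient] [AP [Adj ancient]]] [N village]] [PP [P with] [NP [NP [Pron everyone]] [PP [P with] [NP [Det a] [N reviewer]]]]]] [RelC [Rel which] [VP [V slept]]]] [Conj and] [NP [Pron it]]] [VP [V laughed]]]
[S [NP [NP [NP [NP [NP [Det every] [AP [Adj ancient] [AP [Adj ancient]]] [N village]] [PP [P with] [NP [Pron everyone]]]] [PP [P with] [NP [Det a] [N reviewer]]]] [RelC [Rel which] [VP [V slept]]]] [Conj and] [NP [Pron it]]] [VP [V laughed]]]
The trees differ in how a recursive rule is bracketed over the same span.

9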